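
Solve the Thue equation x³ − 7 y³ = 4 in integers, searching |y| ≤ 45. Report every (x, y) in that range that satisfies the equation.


The equation is x³ - 7y³ = 4. For fixed y, x³ = 7·y³ + 4, so a solution requires the RHS to be a perfect cube.
Strategy: iterate y from -45 to 45, compute RHS = 7·y³ + 4, and check whether it is a (positive or negative) perfect cube.
Check small values of y:
  y = 0: RHS = 4 is not a perfect cube.
  y = 1: RHS = 11 is not a perfect cube.
  y = -1: RHS = -3 is not a perfect cube.
  y = 2: RHS = 60 is not a perfect cube.
  y = -2: RHS = -52 is not a perfect cube.
  y = 3: RHS = 193 is not a perfect cube.
  y = -3: RHS = -185 is not a perfect cube.
Continuing the search up to |y| = 45 finds no solutions either.
No (x, y) in the scanned range satisfies the equation.

No integer solutions with |y| ≤ 45.


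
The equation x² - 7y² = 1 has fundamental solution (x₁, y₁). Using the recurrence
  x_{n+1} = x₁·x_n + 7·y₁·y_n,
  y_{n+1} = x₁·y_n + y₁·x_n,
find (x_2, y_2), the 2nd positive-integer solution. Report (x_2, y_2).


Step 1: Find the fundamental solution (x₁, y₁) of x² - 7y² = 1.
  Expand √7 as a continued fraction. a₀ = ⌊√7⌋ = 2; iterate m_{k+1} = d_k·a_k − m_k, d_{k+1} = (7 − m_{k+1}²)/d_k, a_{k+1} = ⌊(a₀ + m_{k+1})/d_{k+1}⌋ (starting m₀ = 0, d₀ = 1), with convergents p_k = a_k·p_{k-1} + p_{k-2}, q_k = a_k·q_{k-1} + q_{k-2} (p₋₁ = 1, q₋₁ = 0):
  k = 0: a₀ = 2; p₀/q₀ = 2/1; p₀² − 7·q₀² = 4 − 7 = -3.
  k = 1: m = 2, d = 3, a = ⌊(2 + 2)/3⌋ = 1; p/q = (1·2 + 1)/(1·1 + 0) = 3/1; p² − 7·q² = 9 − 7 = 2.
  k = 2: m = 1, d = 2, a = ⌊(2 + 1)/2⌋ = 1; p/q = (1·3 + 2)/(1·1 + 1) = 5/2; p² − 7·q² = 25 − 28 = -3.
  k = 3: m = 1, d = 3, a = ⌊(2 + 1)/3⌋ = 1; p/q = (1·5 + 3)/(1·2 + 1) = 8/3; p² − 7·q² = 64 − 63 = 1.
  The first convergent with p² − 7·q² = 1 gives the fundamental solution (x₁, y₁) = (8, 3).
Step 2: Apply the recurrence (x_{n+1}, y_{n+1}) = (x₁x_n + 7y₁y_n, x₁y_n + y₁x_n) repeatedly.
  From (x_1, y_1) = (8, 3): x_2 = 8·8 + 7·3·3 = 127; y_2 = 8·3 + 3·8 = 48.
Step 3: Verify x_2² - 7·y_2² = 16129 - 16128 = 1 (should be 1). ✓

(x_1, y_1) = (8, 3); (x_2, y_2) = (127, 48).


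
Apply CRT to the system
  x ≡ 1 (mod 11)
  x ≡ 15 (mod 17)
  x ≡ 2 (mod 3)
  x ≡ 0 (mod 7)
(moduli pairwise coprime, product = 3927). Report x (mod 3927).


Product of moduli M = 11 · 17 · 3 · 7 = 3927.
Merge one congruence at a time:
  Start: x ≡ 1 (mod 11).
  Combine with x ≡ 15 (mod 17); new modulus lcm = 187.
    Write x = 1 + 11·t and substitute into x ≡ 15 (mod 17): 11·t ≡ 15 − 1 = 14 (mod 17).
    The inverse of 11 mod 17 is 14 (since 11·14 = 154 = 9·17 + 1), so t ≡ 14·14 = 196 ≡ 9 (mod 17).
    Then x = 1 + 11·9 = 100, valid modulo lcm(11, 17) = 187: x ≡ 100 (mod 187).
  Combine with x ≡ 2 (mod 3); new modulus lcm = 561.
    Write x = 100 + 187·t and substitute into x ≡ 2 (mod 3): 187·t ≡ 2 − 100 = -98 (mod 3).
    Reduce coefficients mod 3: 1·t ≡ 1 (mod 3).
    So t ≡ 1 (mod 3).
    Then x = 100 + 187·1 = 287, valid modulo lcm(187, 3) = 561: x ≡ 287 (mod 561).
  Combine with x ≡ 0 (mod 7); new modulus lcm = 3927.
    Write x = 287 + 561·t and substitute into x ≡ 0 (mod 7): 561·t ≡ 0 − 287 = -287 (mod 7).
    Reduce coefficients mod 7: 1·t ≡ 0 (mod 7).
    So t ≡ 0 (mod 7).
    Then x = 287 + 561·0 = 287, valid modulo lcm(561, 7) = 3927: x ≡ 287 (mod 3927).
Verify against each original: 287 mod 11 = 1, 287 mod 17 = 15, 287 mod 3 = 2, 287 mod 7 = 0.

x ≡ 287 (mod 3927).


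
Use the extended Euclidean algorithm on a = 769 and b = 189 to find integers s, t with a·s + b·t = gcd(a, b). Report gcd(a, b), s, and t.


Euclidean algorithm on (769, 189) — divide until remainder is 0:
  769 = 4 · 189 + 13
  189 = 14 · 13 + 7
  13 = 1 · 7 + 6
  7 = 1 · 6 + 1
  6 = 6 · 1 + 0
gcd(769, 189) = 1.
Track Bezout coefficients alongside the remainders: start with r₀ = 769 = a·1 + b·0 (s = 1, t = 0) and r₁ = 189 = a·0 + b·1 (s = 0, t = 1); each new remainder r_{k+1} = r_{k-1} − q_k·r_k inherits s_{k+1} = s_{k-1} − q_k·s_k, t_{k+1} = t_{k-1} − q_k·t_k, so r_k = a·s_k + b·t_k at every step:
  q = 4: r = 13, s = 1 − 4·0 = 1, t = 0 − 4·1 = -4  (check: 769·1 + 189·(-4) = 13)
  q = 14: r = 7, s = 0 − 14·1 = -14, t = 1 − 14·(-4) = 57  (check: 769·(-14) + 189·57 = 7)
  q = 1: r = 6, s = 1 − 1·(-14) = 15, t = -4 − 1·57 = -61  (check: 769·15 + 189·(-61) = 6)
  q = 1: r = 1, s = -14 − 1·15 = -29, t = 57 − 1·(-61) = 118  (check: 769·(-29) + 189·118 = 1)
The row with r = 1 (the gcd) gives the Bezout coefficients s = -29, t = 118.
Result: 769 · (-29) + 189 · (118) = 1.

gcd(769, 189) = 1; s = -29, t = 118 (check: 769·(-29) + 189·118 = 1).


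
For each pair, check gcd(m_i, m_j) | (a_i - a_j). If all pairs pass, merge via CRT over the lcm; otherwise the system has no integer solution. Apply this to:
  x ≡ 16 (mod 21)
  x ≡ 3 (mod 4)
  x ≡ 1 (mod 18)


Moduli 21, 4, 18 are not pairwise coprime, so CRT works modulo lcm(m_i) when all pairwise compatibility conditions hold.
Pairwise compatibility: gcd(m_i, m_j) must divide a_i - a_j for every pair.
Merge one congruence at a time:
  Start: x ≡ 16 (mod 21).
  Combine with x ≡ 3 (mod 4): gcd(21, 4) = 1; 3 - 16 = -13, which IS divisible by 1, so compatible.
    Write x = 16 + 21·t and substitute into x ≡ 3 (mod 4): 21·t ≡ 3 − 16 = -13 (mod 4).
    Reduce coefficients mod 4: 1·t ≡ 3 (mod 4).
    So t ≡ 3 (mod 4).
    Then x = 16 + 21·3 = 79, valid modulo lcm(21, 4) = 84: x ≡ 79 (mod 84).
  Combine with x ≡ 1 (mod 18): gcd(84, 18) = 6; 1 - 79 = -78, which IS divisible by 6, so compatible.
    Write x = 79 + 84·t and substitute into x ≡ 1 (mod 18): 84·t ≡ 1 − 79 = -78 (mod 18).
    Divide the congruence (and modulus) by g = 6: 14·t ≡ -13 (mod 3).
    Reduce coefficients mod 3: 2·t ≡ 2 (mod 3).
    The inverse of 2 mod 3 is 2 (since 2·2 = 4 = 1·3 + 1), so t ≡ 2·2 = 4 ≡ 1 (mod 3).
    Then x = 79 + 84·1 = 163, valid modulo lcm(84, 18) = 252: x ≡ 163 (mod 252).
Verify: 163 mod 21 = 16, 163 mod 4 = 3, 163 mod 18 = 1.

x ≡ 163 (mod 252).


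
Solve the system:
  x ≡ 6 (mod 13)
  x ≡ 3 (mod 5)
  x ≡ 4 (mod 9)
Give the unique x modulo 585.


Moduli 13, 5, 9 are pairwise coprime; by CRT there is a unique solution modulo M = 13 · 5 · 9 = 585.
Solve pairwise, accumulating the modulus:
  Start with x ≡ 6 (mod 13).
  Combine with x ≡ 3 (mod 5): since gcd(13, 5) = 1, we get a unique residue mod 65.
    Write x = 6 + 13·t and substitute into x ≡ 3 (mod 5): 13·t ≡ 3 − 6 = -3 (mod 5).
    Reduce coefficients mod 5: 3·t ≡ 2 (mod 5).
    The inverse of 3 mod 5 is 2 (since 3·2 = 6 = 1·5 + 1), so t ≡ 2·2 = 4 ≡ 4 (mod 5).
    Then x = 6 + 13·4 = 58, valid modulo lcm(13, 5) = 65: x ≡ 58 (mod 65).
  Combine with x ≡ 4 (mod 9): since gcd(65, 9) = 1, we get a unique residue mod 585.
    Write x = 58 + 65·t and substitute into x ≡ 4 (mod 9): 65·t ≡ 4 − 58 = -54 (mod 9).
    Reduce coefficients mod 9: 2·t ≡ 0 (mod 9).
    The inverse of 2 mod 9 is 5 (since 2·5 = 10 = 1·9 + 1), so t ≡ 5·0 = 0 ≡ 0 (mod 9).
    Then x = 58 + 65·0 = 58, valid modulo lcm(65, 9) = 585: x ≡ 58 (mod 585).
Verify: 58 mod 13 = 6 ✓, 58 mod 5 = 3 ✓, 58 mod 9 = 4 ✓.

x ≡ 58 (mod 585).


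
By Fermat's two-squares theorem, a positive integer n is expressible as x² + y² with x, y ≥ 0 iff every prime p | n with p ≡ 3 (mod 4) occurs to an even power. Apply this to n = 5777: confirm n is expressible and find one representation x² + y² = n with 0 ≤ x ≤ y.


Step 1: Factor n = 5777 = 53 · 109.
Step 2: Check the mod-4 condition on each prime factor: 53 ≡ 1 (mod 4), exponent 1; 109 ≡ 1 (mod 4), exponent 1.
All primes ≡ 3 (mod 4) appear to even exponent (or don't appear), so by the two-squares theorem n IS expressible as a sum of two squares.
Step 3: Build a representation. Here n = 53 · 109 is a product of primes ≡ 1 (mod 4). Each prime p ≡ 1 (mod 4) is itself a sum of two squares; find a² by testing p − a² for a perfect square:
  53: 53 − 1² = 52, 53 − 2² = 49 = 7² ⇒ 53 = 2² + 7².
  109: 109 − 1² = 108, 109 − 2² = 105, 109 − 3² = 100 = 10² ⇒ 109 = 3² + 10².
  Combine using the Brahmagupta–Fibonacci identity (a² + b²)(c² + d²) = (ac − bd)² + (ad + bc)² = (ac + bd)² + (ad − bc)²:
  53 · 109 = 5777: from (2² + 7²)(3² + 10²), take (2·3 − 7·10, 2·10 + 7·3) = (6 − 70, 20 + 21) = (-64, 41); dropping signs (only squares matter) gives (64, 41); check 64² + 41² = 4096 + 1681 = 5777 ✓.
Step 4: Order so x ≤ y and verify: 41² + 64² = 1681 + 4096 = 5777 = n. ✓

n = 5777 = 41² + 64² (one valid representation with x ≤ y).


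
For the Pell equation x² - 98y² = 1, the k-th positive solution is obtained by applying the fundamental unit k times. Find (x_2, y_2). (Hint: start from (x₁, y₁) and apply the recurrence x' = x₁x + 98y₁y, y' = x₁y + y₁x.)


Step 1: Find the fundamental solution (x₁, y₁) of x² - 98y² = 1.
  Expand √98 as a continued fraction. a₀ = ⌊√98⌋ = 9; iterate m_{k+1} = d_k·a_k − m_k, d_{k+1} = (98 − m_{k+1}²)/d_k, a_{k+1} = ⌊(a₀ + m_{k+1})/d_{k+1}⌋ (starting m₀ = 0, d₀ = 1), with convergents p_k = a_k·p_{k-1} + p_{k-2}, q_k = a_k·q_{k-1} + q_{k-2} (p₋₁ = 1, q₋₁ = 0):
  k = 0: a₀ = 9; p₀/q₀ = 9/1; p₀² − 98·q₀² = 81 − 98 = -17.
  k = 1: m = 9, d = 17, a = ⌊(9 + 9)/17⌋ = 1; p/q = (1·9 + 1)/(1·1 + 0) = 10/1; p² − 98·q² = 100 − 98 = 2.
  k = 2: m = 8, d = 2, a = ⌊(9 + 8)/2⌋ = 8; p/q = (8·10 + 9)/(8·1 + 1) = 89/9; p² − 98·q² = 7921 − 7938 = -17.
  k = 3: m = 8, d = 17, a = ⌊(9 + 8)/17⌋ = 1; p/q = (1·89 + 10)/(1·9 + 1) = 99/10; p² − 98·q² = 9801 − 9800 = 1.
  The first convergent with p² − 98·q² = 1 gives the fundamental solution (x₁, y₁) = (99, 10).
Step 2: Apply the recurrence (x_{n+1}, y_{n+1}) = (x₁x_n + 98y₁y_n, x₁y_n + y₁x_n) repeatedly.
  From (x_1, y_1) = (99, 10): x_2 = 99·99 + 98·10·10 = 19601; y_2 = 99·10 + 10·99 = 1980.
Step 3: Verify x_2² - 98·y_2² = 384199201 - 384199200 = 1 (should be 1). ✓

(x_1, y_1) = (99, 10); (x_2, y_2) = (19601, 1980).


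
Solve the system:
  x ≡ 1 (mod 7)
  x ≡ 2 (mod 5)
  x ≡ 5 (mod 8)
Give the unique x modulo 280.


Moduli 7, 5, 8 are pairwise coprime; by CRT there is a unique solution modulo M = 7 · 5 · 8 = 280.
Solve pairwise, accumulating the modulus:
  Start with x ≡ 1 (mod 7).
  Combine with x ≡ 2 (mod 5): since gcd(7, 5) = 1, we get a unique residue mod 35.
    Write x = 1 + 7·t and substitute into x ≡ 2 (mod 5): 7·t ≡ 2 − 1 = 1 (mod 5).
    Reduce coefficients mod 5: 2·t ≡ 1 (mod 5).
    The inverse of 2 mod 5 is 3 (since 2·3 = 6 = 1·5 + 1), so t ≡ 3·1 = 3 ≡ 3 (mod 5).
    Then x = 1 + 7·3 = 22, valid modulo lcm(7, 5) = 35: x ≡ 22 (mod 35).
  Combine with x ≡ 5 (mod 8): since gcd(35, 8) = 1, we get a unique residue mod 280.
    Write x = 22 + 35·t and substitute into x ≡ 5 (mod 8): 35·t ≡ 5 − 22 = -17 (mod 8).
    Reduce coefficients mod 8: 3·t ≡ 7 (mod 8).
    The inverse of 3 mod 8 is 3 (since 3·3 = 9 = 1·8 + 1), so t ≡ 3·7 = 21 ≡ 5 (mod 8).
    Then x = 22 + 35·5 = 197, valid modulo lcm(35, 8) = 280: x ≡ 197 (mod 280).
Verify: 197 mod 7 = 1 ✓, 197 mod 5 = 2 ✓, 197 mod 8 = 5 ✓.

x ≡ 197 (mod 280).


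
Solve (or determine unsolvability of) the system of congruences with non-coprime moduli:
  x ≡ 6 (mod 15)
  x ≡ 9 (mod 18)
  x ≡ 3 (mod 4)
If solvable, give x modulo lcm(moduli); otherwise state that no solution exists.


Moduli 15, 18, 4 are not pairwise coprime, so CRT works modulo lcm(m_i) when all pairwise compatibility conditions hold.
Pairwise compatibility: gcd(m_i, m_j) must divide a_i - a_j for every pair.
Merge one congruence at a time:
  Start: x ≡ 6 (mod 15).
  Combine with x ≡ 9 (mod 18): gcd(15, 18) = 3; 9 - 6 = 3, which IS divisible by 3, so compatible.
    Write x = 6 + 15·t and substitute into x ≡ 9 (mod 18): 15·t ≡ 9 − 6 = 3 (mod 18).
    Divide the congruence (and modulus) by g = 3: 5·t ≡ 1 (mod 6).
    The inverse of 5 mod 6 is 5 (since 5·5 = 25 = 4·6 + 1), so t ≡ 5·1 = 5 ≡ 5 (mod 6).
    Then x = 6 + 15·5 = 81, valid modulo lcm(15, 18) = 90: x ≡ 81 (mod 90).
  Combine with x ≡ 3 (mod 4): gcd(90, 4) = 2; 3 - 81 = -78, which IS divisible by 2, so compatible.
    Write x = 81 + 90·t and substitute into x ≡ 3 (mod 4): 90·t ≡ 3 − 81 = -78 (mod 4).
    Divide the congruence (and modulus) by g = 2: 45·t ≡ -39 (mod 2).
    Reduce coefficients mod 2: 1·t ≡ 1 (mod 2).
    So t ≡ 1 (mod 2).
    Then x = 81 + 90·1 = 171, valid modulo lcm(90, 4) = 180: x ≡ 171 (mod 180).
Verify: 171 mod 15 = 6, 171 mod 18 = 9, 171 mod 4 = 3.

x ≡ 171 (mod 180).


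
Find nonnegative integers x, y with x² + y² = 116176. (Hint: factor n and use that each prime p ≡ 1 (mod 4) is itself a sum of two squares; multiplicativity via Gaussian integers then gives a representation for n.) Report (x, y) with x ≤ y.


Step 1: Factor n = 116176 = 2^4 · 53 · 137.
Step 2: Check the mod-4 condition on each prime factor: 2 = 2 (special); 53 ≡ 1 (mod 4), exponent 1; 137 ≡ 1 (mod 4), exponent 1.
All primes ≡ 3 (mod 4) appear to even exponent (or don't appear), so by the two-squares theorem n IS expressible as a sum of two squares.
Step 3: Build a representation. Group n = k² · m with k = 4 and m = 53 · 137 = 7261 (a product of primes ≡ 1 (mod 4)); a representation of m scales to one of n via (k·x)² + (k·y)² = k²(x² + y²). Each prime p ≡ 1 (mod 4) is itself a sum of two squares; find a² by testing p − a² for a perfect square:
  53: 53 − 1² = 52, 53 − 2² = 49 = 7² ⇒ 53 = 2² + 7².
  137: 137 − 1² = 136, 137 − 2² = 133, 137 − 3² = 128, 137 − 4² = 121 = 11² ⇒ 137 = 4² + 11².
  Combine using the Brahmagupta–Fibonacci identity (a² + b²)(c² + d²) = (ac − bd)² + (ad + bc)² = (ac + bd)² + (ad − bc)²:
  53 · 137 = 7261: from (2² + 7²)(4² + 11²), take (2·4 − 7·11, 2·11 + 7·4) = (8 − 77, 22 + 28) = (-69, 50); dropping signs (only squares matter) gives (69, 50); check 69² + 50² = 4761 + 2500 = 7261 ✓.
  Scale by k = 4: (4·69, 4·50) = (276, 200).
Step 4: Order so x ≤ y and verify: 200² + 276² = 40000 + 76176 = 116176 = n. ✓

n = 116176 = 200² + 276² (one valid representation with x ≤ y).


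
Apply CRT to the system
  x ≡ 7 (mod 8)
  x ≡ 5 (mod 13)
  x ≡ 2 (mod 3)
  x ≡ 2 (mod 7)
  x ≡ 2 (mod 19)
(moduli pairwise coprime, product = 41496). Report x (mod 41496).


Product of moduli M = 8 · 13 · 3 · 7 · 19 = 41496.
Merge one congruence at a time:
  Start: x ≡ 7 (mod 8).
  Combine with x ≡ 5 (mod 13); new modulus lcm = 104.
    Write x = 7 + 8·t and substitute into x ≡ 5 (mod 13): 8·t ≡ 5 − 7 = -2 (mod 13).
    Reduce coefficients mod 13: 8·t ≡ 11 (mod 13).
    The inverse of 8 mod 13 is 5 (since 8·5 = 40 = 3·13 + 1), so t ≡ 5·11 = 55 ≡ 3 (mod 13).
    Then x = 7 + 8·3 = 31, valid modulo lcm(8, 13) = 104: x ≡ 31 (mod 104).
  Combine with x ≡ 2 (mod 3); new modulus lcm = 312.
    Write x = 31 + 104·t and substitute into x ≡ 2 (mod 3): 104·t ≡ 2 − 31 = -29 (mod 3).
    Reduce coefficients mod 3: 2·t ≡ 1 (mod 3).
    The inverse of 2 mod 3 is 2 (since 2·2 = 4 = 1·3 + 1), so t ≡ 2·1 = 2 ≡ 2 (mod 3).
    Then x = 31 + 104·2 = 239, valid modulo lcm(104, 3) = 312: x ≡ 239 (mod 312).
  Combine with x ≡ 2 (mod 7); new modulus lcm = 2184.
    Write x = 239 + 312·t and substitute into x ≡ 2 (mod 7): 312·t ≡ 2 − 239 = -237 (mod 7).
    Reduce coefficients mod 7: 4·t ≡ 1 (mod 7).
    The inverse of 4 mod 7 is 2 (since 4·2 = 8 = 1·7 + 1), so t ≡ 2·1 = 2 ≡ 2 (mod 7).
    Then x = 239 + 312·2 = 863, valid modulo lcm(312, 7) = 2184: x ≡ 863 (mod 2184).
  Combine with x ≡ 2 (mod 19); new modulus lcm = 41496.
    Write x = 863 + 2184·t and substitute into x ≡ 2 (mod 19): 2184·t ≡ 2 − 863 = -861 (mod 19).
    Reduce coefficients mod 19: 18·t ≡ 13 (mod 19).
    The inverse of 18 mod 19 is 18 (since 18·18 = 324 = 17·19 + 1), so t ≡ 18·13 = 234 ≡ 6 (mod 19).
    Then x = 863 + 2184·6 = 13967, valid modulo lcm(2184, 19) = 41496: x ≡ 13967 (mod 41496).
Verify against each original: 13967 mod 8 = 7, 13967 mod 13 = 5, 13967 mod 3 = 2, 13967 mod 7 = 2, 13967 mod 19 = 2.

x ≡ 13967 (mod 41496).


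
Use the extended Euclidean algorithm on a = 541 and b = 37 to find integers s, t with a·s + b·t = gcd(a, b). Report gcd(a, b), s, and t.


Euclidean algorithm on (541, 37) — divide until remainder is 0:
  541 = 14 · 37 + 23
  37 = 1 · 23 + 14
  23 = 1 · 14 + 9
  14 = 1 · 9 + 5
  9 = 1 · 5 + 4
  5 = 1 · 4 + 1
  4 = 4 · 1 + 0
gcd(541, 37) = 1.
Track Bezout coefficients alongside the remainders: start with r₀ = 541 = a·1 + b·0 (s = 1, t = 0) and r₁ = 37 = a·0 + b·1 (s = 0, t = 1); each new remainder r_{k+1} = r_{k-1} − q_k·r_k inherits s_{k+1} = s_{k-1} − q_k·s_k, t_{k+1} = t_{k-1} − q_k·t_k, so r_k = a·s_k + b·t_k at every step:
  q = 14: r = 23, s = 1 − 14·0 = 1, t = 0 − 14·1 = -14  (check: 541·1 + 37·(-14) = 23)
  q = 1: r = 14, s = 0 − 1·1 = -1, t = 1 − 1·(-14) = 15  (check: 541·(-1) + 37·15 = 14)
  q = 1: r = 9, s = 1 − 1·(-1) = 2, t = -14 − 1·15 = -29  (check: 541·2 + 37·(-29) = 9)
  q = 1: r = 5, s = -1 − 1·2 = -3, t = 15 − 1·(-29) = 44  (check: 541·(-3) + 37·44 = 5)
  q = 1: r = 4, s = 2 − 1·(-3) = 5, t = -29 − 1·44 = -73  (check: 541·5 + 37·(-73) = 4)
  q = 1: r = 1, s = -3 − 1·5 = -8, t = 44 − 1·(-73) = 117  (check: 541·(-8) + 37·117 = 1)
The row with r = 1 (the gcd) gives the Bezout coefficients s = -8, t = 117.
Result: 541 · (-8) + 37 · (117) = 1.

gcd(541, 37) = 1; s = -8, t = 117 (check: 541·(-8) + 37·117 = 1).


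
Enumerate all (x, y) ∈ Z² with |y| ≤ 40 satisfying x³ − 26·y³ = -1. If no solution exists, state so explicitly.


The equation is x³ - 26y³ = -1. For fixed y, x³ = 26·y³ − 1, so a solution requires the RHS to be a perfect cube.
Strategy: iterate y from -40 to 40, compute RHS = 26·y³ − 1, and check whether it is a (positive or negative) perfect cube.
Check small values of y:
  y = 0: RHS = -1 = (-1)³ ⇒ x = -1 works.
  y = 1: RHS = 25 is not a perfect cube.
  y = -1: RHS = -27 = (-3)³ ⇒ x = -3 works.
  y = 2: RHS = 207 is not a perfect cube.
  y = -2: RHS = -209 is not a perfect cube.
  y = 3: RHS = 701 is not a perfect cube.
  y = -3: RHS = -703 is not a perfect cube.
Continuing the search up to |y| = 40 finds no further solutions beyond those listed.
Collected solutions: (-1, 0), (-3, -1).

Solutions (with |y| ≤ 40): (-1, 0), (-3, -1).


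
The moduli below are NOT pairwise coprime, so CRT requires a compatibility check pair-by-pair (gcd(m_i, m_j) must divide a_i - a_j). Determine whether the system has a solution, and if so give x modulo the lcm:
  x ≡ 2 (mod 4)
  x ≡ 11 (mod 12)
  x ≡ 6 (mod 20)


Moduli 4, 12, 20 are not pairwise coprime, so CRT works modulo lcm(m_i) when all pairwise compatibility conditions hold.
Pairwise compatibility: gcd(m_i, m_j) must divide a_i - a_j for every pair.
Merge one congruence at a time:
  Start: x ≡ 2 (mod 4).
  Combine with x ≡ 11 (mod 12): gcd(4, 12) = 4, and 11 - 2 = 9 is NOT divisible by 4.
    ⇒ system is inconsistent (no integer solution).

No solution (the system is inconsistent).


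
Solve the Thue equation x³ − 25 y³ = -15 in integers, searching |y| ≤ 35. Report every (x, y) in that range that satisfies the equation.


The equation is x³ - 25y³ = -15. For fixed y, x³ = 25·y³ − 15, so a solution requires the RHS to be a perfect cube.
Strategy: iterate y from -35 to 35, compute RHS = 25·y³ − 15, and check whether it is a (positive or negative) perfect cube.
Check small values of y:
  y = 0: RHS = -15 is not a perfect cube.
  y = 1: RHS = 10 is not a perfect cube.
  y = -1: RHS = -40 is not a perfect cube.
  y = 2: RHS = 185 is not a perfect cube.
  y = -2: RHS = -215 is not a perfect cube.
  y = 3: RHS = 660 is not a perfect cube.
  y = -3: RHS = -690 is not a perfect cube.
Continuing the search up to |y| = 35 finds no solutions either.
No (x, y) in the scanned range satisfies the equation.

No integer solutions with |y| ≤ 35.


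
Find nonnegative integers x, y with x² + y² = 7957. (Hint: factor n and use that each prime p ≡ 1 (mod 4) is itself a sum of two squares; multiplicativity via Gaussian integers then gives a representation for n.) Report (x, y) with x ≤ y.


Step 1: Factor n = 7957 = 73 · 109.
Step 2: Check the mod-4 condition on each prime factor: 73 ≡ 1 (mod 4), exponent 1; 109 ≡ 1 (mod 4), exponent 1.
All primes ≡ 3 (mod 4) appear to even exponent (or don't appear), so by the two-squares theorem n IS expressible as a sum of two squares.
Step 3: Build a representation. Here n = 73 · 109 is a product of primes ≡ 1 (mod 4). Each prime p ≡ 1 (mod 4) is itself a sum of two squares; find a² by testing p − a² for a perfect square:
  73: 73 − 1² = 72, 73 − 2² = 69, 73 − 3² = 64 = 8² ⇒ 73 = 3² + 8².
  109: 109 − 1² = 108, 109 − 2² = 105, 109 − 3² = 100 = 10² ⇒ 109 = 3² + 10².
  Combine using the Brahmagupta–Fibonacci identity (a² + b²)(c² + d²) = (ac − bd)² + (ad + bc)² = (ac + bd)² + (ad − bc)²:
  73 · 109 = 7957: from (3² + 8²)(3² + 10²), take (3·3 − 8·10, 3·10 + 8·3) = (9 − 80, 30 + 24) = (-71, 54); dropping signs (only squares matter) gives (71, 54); check 71² + 54² = 5041 + 2916 = 7957 ✓.
Step 4: Order so x ≤ y and verify: 54² + 71² = 2916 + 5041 = 7957 = n. ✓

n = 7957 = 54² + 71² (one valid representation with x ≤ y).


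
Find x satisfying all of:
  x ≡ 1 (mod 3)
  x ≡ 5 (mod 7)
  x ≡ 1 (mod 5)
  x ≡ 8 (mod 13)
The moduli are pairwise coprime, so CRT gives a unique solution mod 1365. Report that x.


Product of moduli M = 3 · 7 · 5 · 13 = 1365.
Merge one congruence at a time:
  Start: x ≡ 1 (mod 3).
  Combine with x ≡ 5 (mod 7); new modulus lcm = 21.
    Write x = 1 + 3·t and substitute into x ≡ 5 (mod 7): 3·t ≡ 5 − 1 = 4 (mod 7).
    The inverse of 3 mod 7 is 5 (since 3·5 = 15 = 2·7 + 1), so t ≡ 5·4 = 20 ≡ 6 (mod 7).
    Then x = 1 + 3·6 = 19, valid modulo lcm(3, 7) = 21: x ≡ 19 (mod 21).
  Combine with x ≡ 1 (mod 5); new modulus lcm = 105.
    Write x = 19 + 21·t and substitute into x ≡ 1 (mod 5): 21·t ≡ 1 − 19 = -18 (mod 5).
    Reduce coefficients mod 5: 1·t ≡ 2 (mod 5).
    So t ≡ 2 (mod 5).
    Then x = 19 + 21·2 = 61, valid modulo lcm(21, 5) = 105: x ≡ 61 (mod 105).
  Combine with x ≡ 8 (mod 13); new modulus lcm = 1365.
    Write x = 61 + 105·t and substitute into x ≡ 8 (mod 13): 105·t ≡ 8 − 61 = -53 (mod 13).
    Reduce coefficients mod 13: 1·t ≡ 12 (mod 13).
    So t ≡ 12 (mod 13).
    Then x = 61 + 105·12 = 1321, valid modulo lcm(105, 13) = 1365: x ≡ 1321 (mod 1365).
Verify against each original: 1321 mod 3 = 1, 1321 mod 7 = 5, 1321 mod 5 = 1, 1321 mod 13 = 8.

x ≡ 1321 (mod 1365).


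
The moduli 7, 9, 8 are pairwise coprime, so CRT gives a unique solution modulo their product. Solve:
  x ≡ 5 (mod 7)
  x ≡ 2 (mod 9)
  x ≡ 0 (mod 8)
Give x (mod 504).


Moduli 7, 9, 8 are pairwise coprime; by CRT there is a unique solution modulo M = 7 · 9 · 8 = 504.
Solve pairwise, accumulating the modulus:
  Start with x ≡ 5 (mod 7).
  Combine with x ≡ 2 (mod 9): since gcd(7, 9) = 1, we get a unique residue mod 63.
    Write x = 5 + 7·t and substitute into x ≡ 2 (mod 9): 7·t ≡ 2 − 5 = -3 (mod 9).
    Reduce coefficients mod 9: 7·t ≡ 6 (mod 9).
    The inverse of 7 mod 9 is 4 (since 7·4 = 28 = 3·9 + 1), so t ≡ 4·6 = 24 ≡ 6 (mod 9).
    Then x = 5 + 7·6 = 47, valid modulo lcm(7, 9) = 63: x ≡ 47 (mod 63).
  Combine with x ≡ 0 (mod 8): since gcd(63, 8) = 1, we get a unique residue mod 504.
    Write x = 47 + 63·t and substitute into x ≡ 0 (mod 8): 63·t ≡ 0 − 47 = -47 (mod 8).
    Reduce coefficients mod 8: 7·t ≡ 1 (mod 8).
    The inverse of 7 mod 8 is 7 (since 7·7 = 49 = 6·8 + 1), so t ≡ 7·1 = 7 ≡ 7 (mod 8).
    Then x = 47 + 63·7 = 488, valid modulo lcm(63, 8) = 504: x ≡ 488 (mod 504).
Verify: 488 mod 7 = 5 ✓, 488 mod 9 = 2 ✓, 488 mod 8 = 0 ✓.

x ≡ 488 (mod 504).


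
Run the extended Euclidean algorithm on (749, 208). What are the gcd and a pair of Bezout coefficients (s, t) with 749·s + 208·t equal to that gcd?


Euclidean algorithm on (749, 208) — divide until remainder is 0:
  749 = 3 · 208 + 125
  208 = 1 · 125 + 83
  125 = 1 · 83 + 42
  83 = 1 · 42 + 41
  42 = 1 · 41 + 1
  41 = 41 · 1 + 0
gcd(749, 208) = 1.
Track Bezout coefficients alongside the remainders: start with r₀ = 749 = a·1 + b·0 (s = 1, t = 0) and r₁ = 208 = a·0 + b·1 (s = 0, t = 1); each new remainder r_{k+1} = r_{k-1} − q_k·r_k inherits s_{k+1} = s_{k-1} − q_k·s_k, t_{k+1} = t_{k-1} − q_k·t_k, so r_k = a·s_k + b·t_k at every step:
  q = 3: r = 125, s = 1 − 3·0 = 1, t = 0 − 3·1 = -3  (check: 749·1 + 208·(-3) = 125)
  q = 1: r = 83, s = 0 − 1·1 = -1, t = 1 − 1·(-3) = 4  (check: 749·(-1) + 208·4 = 83)
  q = 1: r = 42, s = 1 − 1·(-1) = 2, t = -3 − 1·4 = -7  (check: 749·2 + 208·(-7) = 42)
  q = 1: r = 41, s = -1 − 1·2 = -3, t = 4 − 1·(-7) = 11  (check: 749·(-3) + 208·11 = 41)
  q = 1: r = 1, s = 2 − 1·(-3) = 5, t = -7 − 1·11 = -18  (check: 749·5 + 208·(-18) = 1)
The row with r = 1 (the gcd) gives the Bezout coefficients s = 5, t = -18.
Result: 749 · (5) + 208 · (-18) = 1.

gcd(749, 208) = 1; s = 5, t = -18 (check: 749·5 + 208·(-18) = 1).


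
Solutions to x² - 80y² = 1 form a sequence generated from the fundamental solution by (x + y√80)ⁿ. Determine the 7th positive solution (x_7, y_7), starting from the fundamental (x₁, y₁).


Step 1: Find the fundamental solution (x₁, y₁) of x² - 80y² = 1.
  Expand √80 as a continued fraction. a₀ = ⌊√80⌋ = 8; iterate m_{k+1} = d_k·a_k − m_k, d_{k+1} = (80 − m_{k+1}²)/d_k, a_{k+1} = ⌊(a₀ + m_{k+1})/d_{k+1}⌋ (starting m₀ = 0, d₀ = 1), with convergents p_k = a_k·p_{k-1} + p_{k-2}, q_k = a_k·q_{k-1} + q_{k-2} (p₋₁ = 1, q₋₁ = 0):
  k = 0: a₀ = 8; p₀/q₀ = 8/1; p₀² − 80·q₀² = 64 − 80 = -16.
  k = 1: m = 8, d = 16, a = ⌊(8 + 8)/16⌋ = 1; p/q = (1·8 + 1)/(1·1 + 0) = 9/1; p² − 80·q² = 81 − 80 = 1.
  The first convergent with p² − 80·q² = 1 gives the fundamental solution (x₁, y₁) = (9, 1).
Step 2: Apply the recurrence (x_{n+1}, y_{n+1}) = (x₁x_n + 80y₁y_n, x₁y_n + y₁x_n) repeatedly.
  From (x_1, y_1) = (9, 1): x_2 = 9·9 + 80·1·1 = 161; y_2 = 9·1 + 1·9 = 18.
  From (x_2, y_2) = (161, 18): x_3 = 9·161 + 80·1·18 = 2889; y_3 = 9·18 + 1·161 = 323.
  From (x_3, y_3) = (2889, 323): x_4 = 9·2889 + 80·1·323 = 51841; y_4 = 9·323 + 1·2889 = 5796.
  From (x_4, y_4) = (51841, 5796): x_5 = 9·51841 + 80·1·5796 = 930249; y_5 = 9·5796 + 1·51841 = 104005.
  From (x_5, y_5) = (930249, 104005): x_6 = 9·930249 + 80·1·104005 = 16692641; y_6 = 9·104005 + 1·930249 = 1866294.
  From (x_6, y_6) = (16692641, 1866294): x_7 = 9·16692641 + 80·1·1866294 = 299537289; y_7 = 9·1866294 + 1·16692641 = 33489287.
Step 3: Verify x_7² - 80·y_7² = 89722587501469521 - 89722587501469520 = 1 (should be 1). ✓

(x_1, y_1) = (9, 1); (x_7, y_7) = (299537289, 33489287).


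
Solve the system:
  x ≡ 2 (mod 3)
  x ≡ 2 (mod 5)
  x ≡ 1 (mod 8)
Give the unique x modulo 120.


Moduli 3, 5, 8 are pairwise coprime; by CRT there is a unique solution modulo M = 3 · 5 · 8 = 120.
Solve pairwise, accumulating the modulus:
  Start with x ≡ 2 (mod 3).
  Combine with x ≡ 2 (mod 5): since gcd(3, 5) = 1, we get a unique residue mod 15.
    Write x = 2 + 3·t and substitute into x ≡ 2 (mod 5): 3·t ≡ 2 − 2 = 0 (mod 5).
    The inverse of 3 mod 5 is 2 (since 3·2 = 6 = 1·5 + 1), so t ≡ 2·0 = 0 ≡ 0 (mod 5).
    Then x = 2 + 3·0 = 2, valid modulo lcm(3, 5) = 15: x ≡ 2 (mod 15).
  Combine with x ≡ 1 (mod 8): since gcd(15, 8) = 1, we get a unique residue mod 120.
    Write x = 2 + 15·t and substitute into x ≡ 1 (mod 8): 15·t ≡ 1 − 2 = -1 (mod 8).
    Reduce coefficients mod 8: 7·t ≡ 7 (mod 8).
    The inverse of 7 mod 8 is 7 (since 7·7 = 49 = 6·8 + 1), so t ≡ 7·7 = 49 ≡ 1 (mod 8).
    Then x = 2 + 15·1 = 17, valid modulo lcm(15, 8) = 120: x ≡ 17 (mod 120).
Verify: 17 mod 3 = 2 ✓, 17 mod 5 = 2 ✓, 17 mod 8 = 1 ✓.

x ≡ 17 (mod 120).


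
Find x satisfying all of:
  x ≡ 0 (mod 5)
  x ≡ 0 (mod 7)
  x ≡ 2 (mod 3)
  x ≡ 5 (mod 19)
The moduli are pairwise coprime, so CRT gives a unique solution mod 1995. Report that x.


Product of moduli M = 5 · 7 · 3 · 19 = 1995.
Merge one congruence at a time:
  Start: x ≡ 0 (mod 5).
  Combine with x ≡ 0 (mod 7); new modulus lcm = 35.
    Write x = 0 + 5·t and substitute into x ≡ 0 (mod 7): 5·t ≡ 0 − 0 = 0 (mod 7).
    The inverse of 5 mod 7 is 3 (since 5·3 = 15 = 2·7 + 1), so t ≡ 3·0 = 0 ≡ 0 (mod 7).
    Then x = 0 + 5·0 = 0, valid modulo lcm(5, 7) = 35: x ≡ 0 (mod 35).
  Combine with x ≡ 2 (mod 3); new modulus lcm = 105.
    Write x = 0 + 35·t and substitute into x ≡ 2 (mod 3): 35·t ≡ 2 − 0 = 2 (mod 3).
    Reduce coefficients mod 3: 2·t ≡ 2 (mod 3).
    The inverse of 2 mod 3 is 2 (since 2·2 = 4 = 1·3 + 1), so t ≡ 2·2 = 4 ≡ 1 (mod 3).
    Then x = 0 + 35·1 = 35, valid modulo lcm(35, 3) = 105: x ≡ 35 (mod 105).
  Combine with x ≡ 5 (mod 19); new modulus lcm = 1995.
    Write x = 35 + 105·t and substitute into x ≡ 5 (mod 19): 105·t ≡ 5 − 35 = -30 (mod 19).
    Reduce coefficients mod 19: 10·t ≡ 8 (mod 19).
    The inverse of 10 mod 19 is 2 (since 10·2 = 20 = 1·19 + 1), so t ≡ 2·8 = 16 ≡ 16 (mod 19).
    Then x = 35 + 105·16 = 1715, valid modulo lcm(105, 19) = 1995: x ≡ 1715 (mod 1995).
Verify against each original: 1715 mod 5 = 0, 1715 mod 7 = 0, 1715 mod 3 = 2, 1715 mod 19 = 5.

x ≡ 1715 (mod 1995).


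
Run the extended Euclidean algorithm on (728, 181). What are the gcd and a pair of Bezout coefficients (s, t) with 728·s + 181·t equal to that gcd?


Euclidean algorithm on (728, 181) — divide until remainder is 0:
  728 = 4 · 181 + 4
  181 = 45 · 4 + 1
  4 = 4 · 1 + 0
gcd(728, 181) = 1.
Track Bezout coefficients alongside the remainders: start with r₀ = 728 = a·1 + b·0 (s = 1, t = 0) and r₁ = 181 = a·0 + b·1 (s = 0, t = 1); each new remainder r_{k+1} = r_{k-1} − q_k·r_k inherits s_{k+1} = s_{k-1} − q_k·s_k, t_{k+1} = t_{k-1} − q_k·t_k, so r_k = a·s_k + b·t_k at every step:
  q = 4: r = 4, s = 1 − 4·0 = 1, t = 0 − 4·1 = -4  (check: 728·1 + 181·(-4) = 4)
  q = 45: r = 1, s = 0 − 45·1 = -45, t = 1 − 45·(-4) = 181  (check: 728·(-45) + 181·181 = 1)
The row with r = 1 (the gcd) gives the Bezout coefficients s = -45, t = 181.
Result: 728 · (-45) + 181 · (181) = 1.

gcd(728, 181) = 1; s = -45, t = 181 (check: 728·(-45) + 181·181 = 1).


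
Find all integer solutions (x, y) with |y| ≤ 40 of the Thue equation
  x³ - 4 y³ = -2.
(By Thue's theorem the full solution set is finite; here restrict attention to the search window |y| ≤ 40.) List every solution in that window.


The equation is x³ - 4y³ = -2. For fixed y, x³ = 4·y³ − 2, so a solution requires the RHS to be a perfect cube.
Strategy: iterate y from -40 to 40, compute RHS = 4·y³ − 2, and check whether it is a (positive or negative) perfect cube.
Check small values of y:
  y = 0: RHS = -2 is not a perfect cube.
  y = 1: RHS = 2 is not a perfect cube.
  y = -1: RHS = -6 is not a perfect cube.
  y = 2: RHS = 30 is not a perfect cube.
  y = -2: RHS = -34 is not a perfect cube.
  y = 3: RHS = 106 is not a perfect cube.
  y = -3: RHS = -110 is not a perfect cube.
Continuing the search up to |y| = 40 finds no solutions either.
No (x, y) in the scanned range satisfies the equation.

No integer solutions with |y| ≤ 40.


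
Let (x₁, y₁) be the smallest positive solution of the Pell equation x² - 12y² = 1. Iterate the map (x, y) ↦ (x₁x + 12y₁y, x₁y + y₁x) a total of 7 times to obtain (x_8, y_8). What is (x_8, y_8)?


Step 1: Find the fundamental solution (x₁, y₁) of x² - 12y² = 1.
  Expand √12 as a continued fraction. a₀ = ⌊√12⌋ = 3; iterate m_{k+1} = d_k·a_k − m_k, d_{k+1} = (12 − m_{k+1}²)/d_k, a_{k+1} = ⌊(a₀ + m_{k+1})/d_{k+1}⌋ (starting m₀ = 0, d₀ = 1), with convergents p_k = a_k·p_{k-1} + p_{k-2}, q_k = a_k·q_{k-1} + q_{k-2} (p₋₁ = 1, q₋₁ = 0):
  k = 0: a₀ = 3; p₀/q₀ = 3/1; p₀² − 12·q₀² = 9 − 12 = -3.
  k = 1: m = 3, d = 3, a = ⌊(3 + 3)/3⌋ = 2; p/q = (2·3 + 1)/(2·1 + 0) = 7/2; p² − 12·q² = 49 − 48 = 1.
  The first convergent with p² − 12·q² = 1 gives the fundamental solution (x₁, y₁) = (7, 2).
Step 2: Apply the recurrence (x_{n+1}, y_{n+1}) = (x₁x_n + 12y₁y_n, x₁y_n + y₁x_n) repeatedly.
  From (x_1, y_1) = (7, 2): x_2 = 7·7 + 12·2·2 = 97; y_2 = 7·2 + 2·7 = 28.
  From (x_2, y_2) = (97, 28): x_3 = 7·97 + 12·2·28 = 1351; y_3 = 7·28 + 2·97 = 390.
  From (x_3, y_3) = (1351, 390): x_4 = 7·1351 + 12·2·390 = 18817; y_4 = 7·390 + 2·1351 = 5432.
  From (x_4, y_4) = (18817, 5432): x_5 = 7·18817 + 12·2·5432 = 262087; y_5 = 7·5432 + 2·18817 = 75658.
  From (x_5, y_5) = (262087, 75658): x_6 = 7·262087 + 12·2·75658 = 3650401; y_6 = 7·75658 + 2·262087 = 1053780.
  From (x_6, y_6) = (3650401, 1053780): x_7 = 7·3650401 + 12·2·1053780 = 50843527; y_7 = 7·1053780 + 2·3650401 = 14677262.
  From (x_7, y_7) = (50843527, 14677262): x_8 = 7·50843527 + 12·2·14677262 = 708158977; y_8 = 7·14677262 + 2·50843527 = 204427888.
Step 3: Verify x_8² - 12·y_8² = 501489136705686529 - 501489136705686528 = 1 (should be 1). ✓

(x_1, y_1) = (7, 2); (x_8, y_8) = (708158977, 204427888).


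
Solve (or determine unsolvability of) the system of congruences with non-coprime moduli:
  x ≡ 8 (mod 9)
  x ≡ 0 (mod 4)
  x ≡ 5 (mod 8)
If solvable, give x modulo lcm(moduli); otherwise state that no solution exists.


Moduli 9, 4, 8 are not pairwise coprime, so CRT works modulo lcm(m_i) when all pairwise compatibility conditions hold.
Pairwise compatibility: gcd(m_i, m_j) must divide a_i - a_j for every pair.
Merge one congruence at a time:
  Start: x ≡ 8 (mod 9).
  Combine with x ≡ 0 (mod 4): gcd(9, 4) = 1; 0 - 8 = -8, which IS divisible by 1, so compatible.
    Write x = 8 + 9·t and substitute into x ≡ 0 (mod 4): 9·t ≡ 0 − 8 = -8 (mod 4).
    Reduce coefficients mod 4: 1·t ≡ 0 (mod 4).
    So t ≡ 0 (mod 4).
    Then x = 8 + 9·0 = 8, valid modulo lcm(9, 4) = 36: x ≡ 8 (mod 36).
  Combine with x ≡ 5 (mod 8): gcd(36, 8) = 4, and 5 - 8 = -3 is NOT divisible by 4.
    ⇒ system is inconsistent (no integer solution).

No solution (the system is inconsistent).


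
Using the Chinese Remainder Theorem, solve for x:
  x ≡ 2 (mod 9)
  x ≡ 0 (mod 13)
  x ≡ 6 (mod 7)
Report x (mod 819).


Moduli 9, 13, 7 are pairwise coprime; by CRT there is a unique solution modulo M = 9 · 13 · 7 = 819.
Solve pairwise, accumulating the modulus:
  Start with x ≡ 2 (mod 9).
  Combine with x ≡ 0 (mod 13): since gcd(9, 13) = 1, we get a unique residue mod 117.
    Write x = 2 + 9·t and substitute into x ≡ 0 (mod 13): 9·t ≡ 0 − 2 = -2 (mod 13).
    Reduce coefficients mod 13: 9·t ≡ 11 (mod 13).
    The inverse of 9 mod 13 is 3 (since 9·3 = 27 = 2·13 + 1), so t ≡ 3·11 = 33 ≡ 7 (mod 13).
    Then x = 2 + 9·7 = 65, valid modulo lcm(9, 13) = 117: x ≡ 65 (mod 117).
  Combine with x ≡ 6 (mod 7): since gcd(117, 7) = 1, we get a unique residue mod 819.
    Write x = 65 + 117·t and substitute into x ≡ 6 (mod 7): 117·t ≡ 6 − 65 = -59 (mod 7).
    Reduce coefficients mod 7: 5·t ≡ 4 (mod 7).
    The inverse of 5 mod 7 is 3 (since 5·3 = 15 = 2·7 + 1), so t ≡ 3·4 = 12 ≡ 5 (mod 7).
    Then x = 65 + 117·5 = 650, valid modulo lcm(117, 7) = 819: x ≡ 650 (mod 819).
Verify: 650 mod 9 = 2 ✓, 650 mod 13 = 0 ✓, 650 mod 7 = 6 ✓.

x ≡ 650 (mod 819).


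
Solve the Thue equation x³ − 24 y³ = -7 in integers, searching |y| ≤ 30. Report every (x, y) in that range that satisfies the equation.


The equation is x³ - 24y³ = -7. For fixed y, x³ = 24·y³ − 7, so a solution requires the RHS to be a perfect cube.
Strategy: iterate y from -30 to 30, compute RHS = 24·y³ − 7, and check whether it is a (positive or negative) perfect cube.
Check small values of y:
  y = 0: RHS = -7 is not a perfect cube.
  y = 1: RHS = 17 is not a perfect cube.
  y = -1: RHS = -31 is not a perfect cube.
  y = 2: RHS = 185 is not a perfect cube.
  y = -2: RHS = -199 is not a perfect cube.
  y = 3: RHS = 641 is not a perfect cube.
  y = -3: RHS = -655 is not a perfect cube.
Continuing the search up to |y| = 30 finds no solutions either.
No (x, y) in the scanned range satisfies the equation.

No integer solutions with |y| ≤ 30.


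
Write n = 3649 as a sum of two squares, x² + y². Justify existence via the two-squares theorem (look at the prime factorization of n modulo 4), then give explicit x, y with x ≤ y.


Step 1: Factor n = 3649 = 41 · 89.
Step 2: Check the mod-4 condition on each prime factor: 41 ≡ 1 (mod 4), exponent 1; 89 ≡ 1 (mod 4), exponent 1.
All primes ≡ 3 (mod 4) appear to even exponent (or don't appear), so by the two-squares theorem n IS expressible as a sum of two squares.
Step 3: Build a representation. Here n = 41 · 89 is a product of primes ≡ 1 (mod 4). Each prime p ≡ 1 (mod 4) is itself a sum of two squares; find a² by testing p − a² for a perfect square:
  41: 41 − 1² = 40, 41 − 2² = 37, 41 − 3² = 32, 41 − 4² = 25 = 5² ⇒ 41 = 4² + 5².
  89: 89 − 1² = 88, 89 − 2² = 85, 89 − 3² = 80, 89 − 4² = 73, 89 − 5² = 64 = 8² ⇒ 89 = 5² + 8².
  Combine using the Brahmagupta–Fibonacci identity (a² + b²)(c² + d²) = (ac − bd)² + (ad + bc)² = (ac + bd)² + (ad − bc)²:
  41 · 89 = 3649: from (4² + 5²)(5² + 8²), take (4·5 − 5·8, 4·8 + 5·5) = (20 − 40, 32 + 25) = (-20, 57); dropping signs (only squares matter) gives (20, 57); check 20² + 57² = 400 + 3249 = 3649 ✓.
Step 4: Order so x ≤ y and verify: 20² + 57² = 400 + 3249 = 3649 = n. ✓

n = 3649 = 20² + 57² (one valid representation with x ≤ y).


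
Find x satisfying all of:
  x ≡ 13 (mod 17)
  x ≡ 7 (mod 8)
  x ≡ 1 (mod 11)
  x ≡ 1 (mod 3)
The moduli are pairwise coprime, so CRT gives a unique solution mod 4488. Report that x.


Product of moduli M = 17 · 8 · 11 · 3 = 4488.
Merge one congruence at a time:
  Start: x ≡ 13 (mod 17).
  Combine with x ≡ 7 (mod 8); new modulus lcm = 136.
    Write x = 13 + 17·t and substitute into x ≡ 7 (mod 8): 17·t ≡ 7 − 13 = -6 (mod 8).
    Reduce coefficients mod 8: 1·t ≡ 2 (mod 8).
    So t ≡ 2 (mod 8).
    Then x = 13 + 17·2 = 47, valid modulo lcm(17, 8) = 136: x ≡ 47 (mod 136).
  Combine with x ≡ 1 (mod 11); new modulus lcm = 1496.
    Write x = 47 + 136·t and substitute into x ≡ 1 (mod 11): 136·t ≡ 1 − 47 = -46 (mod 11).
    Reduce coefficients mod 11: 4·t ≡ 9 (mod 11).
    The inverse of 4 mod 11 is 3 (since 4·3 = 12 = 1·11 + 1), so t ≡ 3·9 = 27 ≡ 5 (mod 11).
    Then x = 47 + 136·5 = 727, valid modulo lcm(136, 11) = 1496: x ≡ 727 (mod 1496).
  Combine with x ≡ 1 (mod 3); new modulus lcm = 4488.
    Write x = 727 + 1496·t and substitute into x ≡ 1 (mod 3): 1496·t ≡ 1 − 727 = -726 (mod 3).
    Reduce coefficients mod 3: 2·t ≡ 0 (mod 3).
    The inverse of 2 mod 3 is 2 (since 2·2 = 4 = 1·3 + 1), so t ≡ 2·0 = 0 ≡ 0 (mod 3).
    Then x = 727 + 1496·0 = 727, valid modulo lcm(1496, 3) = 4488: x ≡ 727 (mod 4488).
Verify against each original: 727 mod 17 = 13, 727 mod 8 = 7, 727 mod 11 = 1, 727 mod 3 = 1.

x ≡ 727 (mod 4488).


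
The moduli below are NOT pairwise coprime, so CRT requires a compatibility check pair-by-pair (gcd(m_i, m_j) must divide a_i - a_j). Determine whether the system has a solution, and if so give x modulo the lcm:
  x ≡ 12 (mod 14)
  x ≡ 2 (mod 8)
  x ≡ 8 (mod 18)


Moduli 14, 8, 18 are not pairwise coprime, so CRT works modulo lcm(m_i) when all pairwise compatibility conditions hold.
Pairwise compatibility: gcd(m_i, m_j) must divide a_i - a_j for every pair.
Merge one congruence at a time:
  Start: x ≡ 12 (mod 14).
  Combine with x ≡ 2 (mod 8): gcd(14, 8) = 2; 2 - 12 = -10, which IS divisible by 2, so compatible.
    Write x = 12 + 14·t and substitute into x ≡ 2 (mod 8): 14·t ≡ 2 − 12 = -10 (mod 8).
    Divide the congruence (and modulus) by g = 2: 7·t ≡ -5 (mod 4).
    Reduce coefficients mod 4: 3·t ≡ 3 (mod 4).
    The inverse of 3 mod 4 is 3 (since 3·3 = 9 = 2·4 + 1), so t ≡ 3·3 = 9 ≡ 1 (mod 4).
    Then x = 12 + 14·1 = 26, valid modulo lcm(14, 8) = 56: x ≡ 26 (mod 56).
  Combine with x ≡ 8 (mod 18): gcd(56, 18) = 2; 8 - 26 = -18, which IS divisible by 2, so compatible.
    Write x = 26 + 56·t and substitute into x ≡ 8 (mod 18): 56·t ≡ 8 − 26 = -18 (mod 18).
    Divide the congruence (and modulus) by g = 2: 28·t ≡ -9 (mod 9).
    Reduce coefficients mod 9: 1·t ≡ 0 (mod 9).
    So t ≡ 0 (mod 9).
    Then x = 26 + 56·0 = 26, valid modulo lcm(56, 18) = 504: x ≡ 26 (mod 504).
Verify: 26 mod 14 = 12, 26 mod 8 = 2, 26 mod 18 = 8.

x ≡ 26 (mod 504).
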